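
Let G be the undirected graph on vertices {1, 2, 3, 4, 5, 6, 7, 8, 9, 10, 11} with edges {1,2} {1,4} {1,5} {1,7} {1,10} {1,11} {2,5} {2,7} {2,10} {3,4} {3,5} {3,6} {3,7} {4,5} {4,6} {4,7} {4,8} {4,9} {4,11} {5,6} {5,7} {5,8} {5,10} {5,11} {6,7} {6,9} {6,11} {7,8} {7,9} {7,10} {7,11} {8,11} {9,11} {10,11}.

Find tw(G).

A width-4 tree decomposition is:
Bags: B1 = {1, 4, 5, 7, 11}  B2 = {4, 5, 7, 8, 11}  B3 = {4, 5, 6, 7, 11}  B4 = {1, 5, 7, 10, 11}  B5 = {4, 6, 7, 9, 11}  B6 = {1, 2, 5, 7, 10}  B7 = {3, 4, 5, 6, 7}
Tree: B1–B2, B1–B3, B1–B4, B3–B5, B4–B6, B3–B7
Every bag has size at most 5, so the width is 5 − 1 = 4 and tw(G) ≤ 4. On the other hand G contains the 5-clique {4, 6, 7, 9, 11}. A clique must lie in a single bag of any decomposition, so no decomposition can have width below 4. Combining the bounds, tw(G) = 4.

4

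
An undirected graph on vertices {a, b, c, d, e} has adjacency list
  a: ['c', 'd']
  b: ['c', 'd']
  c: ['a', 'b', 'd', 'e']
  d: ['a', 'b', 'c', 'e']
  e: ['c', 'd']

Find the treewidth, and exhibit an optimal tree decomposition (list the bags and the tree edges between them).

Every bag has size at most 3, so the width is 3 − 1 = 2 and tw(G) ≤ 2. Conversely, {c, d, e} is a clique of size 3, and the vertices of any clique must share a bag in every tree decomposition; so some bag has ≥ 3 vertices and tw(G) ≥ 2. Combining the bounds, tw(G) = 2.

Treewidth 2.
One optimal decomposition is:
Bags: B1 = {a, c, d}  B2 = {c, d, e}  B3 = {b, c, d}
Tree: B1–B2, B1–B3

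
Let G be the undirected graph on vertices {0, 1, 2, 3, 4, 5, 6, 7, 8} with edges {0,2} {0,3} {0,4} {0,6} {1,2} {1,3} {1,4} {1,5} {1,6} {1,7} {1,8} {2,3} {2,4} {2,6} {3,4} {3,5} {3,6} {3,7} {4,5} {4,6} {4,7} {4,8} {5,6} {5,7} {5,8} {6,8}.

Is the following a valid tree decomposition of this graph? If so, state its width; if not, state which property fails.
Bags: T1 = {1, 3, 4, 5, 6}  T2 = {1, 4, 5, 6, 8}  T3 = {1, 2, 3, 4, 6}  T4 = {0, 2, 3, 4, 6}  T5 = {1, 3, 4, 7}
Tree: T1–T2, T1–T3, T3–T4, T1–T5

A tree decomposition must satisfy three properties: every vertex lies in some bag; for every edge, both endpoints lie together in some bag; and for every vertex, the bags containing it form a connected subtree. Here edge (5,7) lies in no bag, so the decomposition is invalid.

No — edge (5,7) lies in no bag.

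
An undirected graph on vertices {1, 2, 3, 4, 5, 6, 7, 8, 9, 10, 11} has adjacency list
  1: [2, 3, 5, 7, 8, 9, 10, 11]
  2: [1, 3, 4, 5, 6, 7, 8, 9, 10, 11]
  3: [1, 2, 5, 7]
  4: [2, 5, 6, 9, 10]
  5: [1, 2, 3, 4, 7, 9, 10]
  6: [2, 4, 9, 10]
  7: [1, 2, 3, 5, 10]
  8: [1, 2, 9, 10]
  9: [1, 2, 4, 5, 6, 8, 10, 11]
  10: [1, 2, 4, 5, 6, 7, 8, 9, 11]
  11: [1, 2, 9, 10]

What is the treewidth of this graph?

4

A width-4 tree decomposition is:
Bags: B1 = {2, 4, 5, 9, 10}  B2 = {1, 2, 5, 9, 10}  B3 = {1, 2, 5, 7, 10}  B4 = {1, 2, 8, 9, 10}  B5 = {1, 2, 9, 10, 11}  B6 = {2, 4, 6, 9, 10}  B7 = {1, 2, 3, 5, 7}
Tree: B1–B2, B2–B3, B2–B4, B2–B5, B1–B6, B3–B7
Each bag holds 5 vertices, so the decomposition has width 4, which upper-bounds the treewidth. Conversely, {1, 2, 8, 9, 10} is a clique of size 5, and the vertices of any clique must share a bag in every tree decomposition; so some bag has ≥ 5 vertices and tw(G) ≥ 4. Combining the bounds, tw(G) = 4.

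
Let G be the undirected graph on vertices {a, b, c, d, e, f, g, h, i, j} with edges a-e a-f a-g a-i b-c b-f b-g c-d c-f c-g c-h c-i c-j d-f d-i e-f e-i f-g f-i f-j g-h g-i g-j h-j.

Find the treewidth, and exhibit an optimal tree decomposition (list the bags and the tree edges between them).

Every bag has size at most 4, so the width is 4 − 1 = 3 and tw(G) ≤ 3. For the lower bound, the 4 vertices {c, g, h, j} are pairwise adjacent, and any tree decomposition puts a clique entirely inside one bag — forcing width ≥ 3. Therefore the treewidth is 3.

Treewidth 3.
Bags: B1 = {c, f, g, i}  B2 = {b, c, f, g}  B3 = {c, f, g, j}  B4 = {c, d, f, i}  B5 = {c, g, h, j}  B6 = {a, f, g, i}  B7 = {a, e, f, i}
Tree: B1–B2, B2–B3, B1–B4, B3–B5, B1–B6, B6–B7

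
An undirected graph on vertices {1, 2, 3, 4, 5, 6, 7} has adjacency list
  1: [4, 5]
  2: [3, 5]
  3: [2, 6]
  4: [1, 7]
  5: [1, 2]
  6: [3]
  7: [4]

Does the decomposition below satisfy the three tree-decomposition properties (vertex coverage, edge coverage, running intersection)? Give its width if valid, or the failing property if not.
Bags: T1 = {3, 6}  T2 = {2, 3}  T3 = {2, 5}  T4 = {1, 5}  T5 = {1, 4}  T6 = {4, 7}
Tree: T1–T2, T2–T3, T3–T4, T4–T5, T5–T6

Vertex coverage: the bags together contain {1, 2, 3, 4, 5, 6, 7}, the full vertex set. Edge coverage: each edge of G has both endpoints in at least one bag. Running intersection: for every vertex, the bags containing it form a connected subtree. All three properties hold, so this is a valid tree decomposition of width max|bag| − 1 = 1, and hence tw(G) ≤ 1.

Yes; width 1.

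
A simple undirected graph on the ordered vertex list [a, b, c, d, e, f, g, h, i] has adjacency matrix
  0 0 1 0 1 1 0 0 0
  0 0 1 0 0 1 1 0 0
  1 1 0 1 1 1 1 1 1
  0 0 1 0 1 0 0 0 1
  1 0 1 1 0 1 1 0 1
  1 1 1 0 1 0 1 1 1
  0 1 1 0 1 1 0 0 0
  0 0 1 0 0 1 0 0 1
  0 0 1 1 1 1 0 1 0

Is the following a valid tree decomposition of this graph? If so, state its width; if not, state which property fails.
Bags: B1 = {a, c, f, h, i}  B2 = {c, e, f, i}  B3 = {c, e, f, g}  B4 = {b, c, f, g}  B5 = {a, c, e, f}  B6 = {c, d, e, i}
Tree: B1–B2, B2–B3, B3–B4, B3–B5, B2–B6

No — bags containing vertex a are not connected in the tree.

A tree decomposition must satisfy three properties: every vertex lies in some bag; for every edge, both endpoints lie together in some bag; and for every vertex, the bags containing it form a connected subtree. Here bags containing vertex a are not connected in the tree, so the decomposition is invalid.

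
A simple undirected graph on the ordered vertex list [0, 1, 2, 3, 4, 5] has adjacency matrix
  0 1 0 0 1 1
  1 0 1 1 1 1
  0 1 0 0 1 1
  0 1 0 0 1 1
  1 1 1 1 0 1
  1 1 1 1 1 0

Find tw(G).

3

A width-3 tree decomposition is:
Bags: B1 = {1, 2, 4, 5}  B2 = {1, 3, 4, 5}  B3 = {0, 1, 4, 5}
Tree: B1–B2, B1–B3
The largest bag has 4 vertices, giving width 3; this decomposition certifies tw(G) ≤ 3. Conversely, {0, 1, 4, 5} is a clique of size 4, and the vertices of any clique must share a bag in every tree decomposition; so some bag has ≥ 4 vertices and tw(G) ≥ 3. Combining the bounds, tw(G) = 3.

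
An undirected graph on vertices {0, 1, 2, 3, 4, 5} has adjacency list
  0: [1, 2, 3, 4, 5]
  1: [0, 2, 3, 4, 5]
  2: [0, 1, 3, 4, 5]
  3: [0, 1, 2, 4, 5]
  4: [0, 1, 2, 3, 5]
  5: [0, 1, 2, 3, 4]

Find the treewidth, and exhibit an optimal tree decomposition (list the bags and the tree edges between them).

Treewidth 5.
Bags: B1 = {0, 1, 2, 3, 4, 5}
Tree: (single bag)

With just one bag of size 6, the width is 6 − 1 = 5, so tw(G) ≤ 5. On the other hand G contains the 6-clique {0, 1, 2, 3, 4, 5}. A clique must lie in a single bag of any decomposition, so no decomposition can have width below 5. Hence tw(G) = 5 exactly.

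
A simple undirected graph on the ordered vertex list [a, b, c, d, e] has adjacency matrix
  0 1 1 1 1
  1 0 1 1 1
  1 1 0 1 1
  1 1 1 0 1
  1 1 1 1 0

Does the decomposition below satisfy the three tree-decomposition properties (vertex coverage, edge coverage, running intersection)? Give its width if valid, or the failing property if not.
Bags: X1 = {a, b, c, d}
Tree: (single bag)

No — vertex e appears in no bag.

A tree decomposition must satisfy three properties: every vertex lies in some bag; for every edge, both endpoints lie together in some bag; and for every vertex, the bags containing it form a connected subtree. Here vertex e appears in no bag, so the decomposition is invalid.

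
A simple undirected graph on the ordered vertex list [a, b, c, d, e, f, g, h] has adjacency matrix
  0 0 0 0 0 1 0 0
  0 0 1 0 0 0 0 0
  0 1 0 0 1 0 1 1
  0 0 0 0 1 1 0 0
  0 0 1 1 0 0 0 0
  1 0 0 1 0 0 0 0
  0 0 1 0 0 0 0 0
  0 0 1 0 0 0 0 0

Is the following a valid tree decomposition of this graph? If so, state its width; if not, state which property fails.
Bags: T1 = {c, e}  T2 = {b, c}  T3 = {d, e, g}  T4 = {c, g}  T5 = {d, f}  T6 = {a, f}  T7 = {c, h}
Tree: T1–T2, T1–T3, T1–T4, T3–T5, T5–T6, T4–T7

No — bags containing vertex g are not connected in the tree.

A tree decomposition must satisfy three properties: every vertex lies in some bag; for every edge, both endpoints lie together in some bag; and for every vertex, the bags containing it form a connected subtree. Here bags containing vertex g are not connected in the tree, so the decomposition is invalid.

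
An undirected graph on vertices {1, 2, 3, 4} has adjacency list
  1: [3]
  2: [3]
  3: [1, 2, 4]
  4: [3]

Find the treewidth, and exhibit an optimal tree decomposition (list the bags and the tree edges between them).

Every bag has size at most 2, so the width is 2 − 1 = 1 and tw(G) ≤ 1. Any graph with an edge has treewidth ≥ 1, and G has the edge 1–3. Hence tw(G) = 1 exactly.

Treewidth 1.
One such decomposition:
Bags: B1 = {1, 3}  B2 = {2, 3}  B3 = {3, 4}
Tree: B1–B2, B2–B3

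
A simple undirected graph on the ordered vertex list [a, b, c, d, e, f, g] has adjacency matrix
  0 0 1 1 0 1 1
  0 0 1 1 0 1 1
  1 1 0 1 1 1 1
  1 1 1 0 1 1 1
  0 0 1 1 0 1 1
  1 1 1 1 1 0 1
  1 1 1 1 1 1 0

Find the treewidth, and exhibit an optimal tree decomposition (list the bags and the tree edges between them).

Treewidth 4.
One optimal decomposition is:
Bags: B1 = {a, c, d, f, g}  B2 = {c, d, e, f, g}  B3 = {b, c, d, f, g}
Tree: B1–B2, B2–B3

Every bag has size at most 5, so the width is 5 − 1 = 4 and tw(G) ≤ 4. Conversely, {c, d, e, f, g} is a clique of size 5, and the vertices of any clique must share a bag in every tree decomposition; so some bag has ≥ 5 vertices and tw(G) ≥ 4. Combining the bounds, tw(G) = 4.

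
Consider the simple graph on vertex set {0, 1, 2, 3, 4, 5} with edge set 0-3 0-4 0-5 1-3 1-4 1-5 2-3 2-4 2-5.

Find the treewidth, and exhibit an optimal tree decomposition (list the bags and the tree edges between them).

Treewidth 3.
One optimal decomposition is:
Bags: B1 = {0, 1, 2, 5}  B2 = {0, 1, 2, 4}  B3 = {0, 1, 2, 3}
Tree: B1–B2, B2–B3

The largest bag has 4 vertices, giving width 3; this decomposition certifies tw(G) ≤ 3. For the lower bound: the 4 vertex sets {0,5}, {1,4}, {2}, {3} are disjoint, each induces a connected subgraph, and every pair is joined by at least one edge of G. Contracting each set to a single vertex therefore yields K_{4} as a minor, and since treewidth is minor-monotone, tw(G) ≥ tw(K_{4}) = 3. Therefore the treewidth is 3.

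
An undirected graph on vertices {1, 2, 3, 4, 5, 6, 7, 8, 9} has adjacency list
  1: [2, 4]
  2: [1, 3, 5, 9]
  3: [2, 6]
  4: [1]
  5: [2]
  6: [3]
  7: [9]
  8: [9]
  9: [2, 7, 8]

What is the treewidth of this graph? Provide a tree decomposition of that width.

Each bag holds 2 vertices, so the decomposition has width 1, which upper-bounds the treewidth. Since G has at least one edge (e.g. 2–1), it is not an edgeless graph, so tw(G) ≥ 1. Combining the bounds, tw(G) = 1.

Treewidth 1.
Bags: B1 = {1, 2}  B2 = {2, 3}  B3 = {1, 4}  B4 = {2, 9}  B5 = {3, 6}  B6 = {8, 9}  B7 = {7, 9}  B8 = {2, 5}
Tree: B1–B2, B1–B3, B1–B4, B2–B5, B4–B6, B4–B7, B1–B8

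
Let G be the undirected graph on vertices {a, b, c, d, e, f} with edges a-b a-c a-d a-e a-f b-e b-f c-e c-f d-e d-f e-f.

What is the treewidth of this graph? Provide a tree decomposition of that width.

Each bag holds 4 vertices, so the decomposition has width 3, which upper-bounds the treewidth. On the other hand G contains the 4-clique {a, d, e, f}. A clique must lie in a single bag of any decomposition, so no decomposition can have width below 3. The upper and lower bounds meet at 3, so that is the treewidth.

Treewidth 3.
One optimal decomposition is:
Bags: B1 = {a, d, e, f}  B2 = {a, c, e, f}  B3 = {a, b, e, f}
Tree: B1–B2, B2–B3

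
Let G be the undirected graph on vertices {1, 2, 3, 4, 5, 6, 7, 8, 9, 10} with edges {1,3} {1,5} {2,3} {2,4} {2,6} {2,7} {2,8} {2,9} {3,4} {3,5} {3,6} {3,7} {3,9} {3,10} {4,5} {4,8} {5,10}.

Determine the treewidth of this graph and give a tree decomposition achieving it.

Every bag has size at most 3, so the width is 3 − 1 = 2 and tw(G) ≤ 2. On the other hand G contains the 3-clique {2, 4, 8}. A clique must lie in a single bag of any decomposition, so no decomposition can have width below 2. Hence tw(G) = 2 exactly.

Treewidth 2.
One optimal decomposition is:
Bags: B1 = {2, 3, 7}  B2 = {2, 3, 4}  B3 = {3, 4, 5}  B4 = {2, 4, 8}  B5 = {2, 3, 9}  B6 = {2, 3, 6}  B7 = {1, 3, 5}  B8 = {3, 5, 10}
Tree: B1–B2, B2–B3, B2–B4, B2–B5, B1–B6, B3–B7, B7–B8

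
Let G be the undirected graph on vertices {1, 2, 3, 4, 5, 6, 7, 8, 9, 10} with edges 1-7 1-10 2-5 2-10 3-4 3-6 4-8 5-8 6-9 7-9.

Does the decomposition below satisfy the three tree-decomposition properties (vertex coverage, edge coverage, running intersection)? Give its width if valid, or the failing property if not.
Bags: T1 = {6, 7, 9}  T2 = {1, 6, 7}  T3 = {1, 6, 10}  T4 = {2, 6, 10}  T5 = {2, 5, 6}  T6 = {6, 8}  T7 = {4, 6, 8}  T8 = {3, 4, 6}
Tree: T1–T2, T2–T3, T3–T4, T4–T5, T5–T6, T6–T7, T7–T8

No — edge (5,8) lies in no bag.

A tree decomposition must satisfy three properties: every vertex lies in some bag; for every edge, both endpoints lie together in some bag; and for every vertex, the bags containing it form a connected subtree. Here edge (5,8) lies in no bag, so the decomposition is invalid.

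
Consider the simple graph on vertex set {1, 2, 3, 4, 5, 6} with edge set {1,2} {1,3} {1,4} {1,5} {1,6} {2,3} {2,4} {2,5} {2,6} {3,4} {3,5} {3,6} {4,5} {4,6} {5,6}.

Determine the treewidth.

5

A width-5 tree decomposition is:
Bags: B1 = {1, 2, 3, 4, 5, 6}
Tree: (single bag)
With just one bag of size 6, the width is 6 − 1 = 5, so tw(G) ≤ 5. For the lower bound, the 6 vertices {1, 2, 3, 4, 5, 6} are pairwise adjacent, and any tree decomposition puts a clique entirely inside one bag — forcing width ≥ 5. Combining the bounds, tw(G) = 5.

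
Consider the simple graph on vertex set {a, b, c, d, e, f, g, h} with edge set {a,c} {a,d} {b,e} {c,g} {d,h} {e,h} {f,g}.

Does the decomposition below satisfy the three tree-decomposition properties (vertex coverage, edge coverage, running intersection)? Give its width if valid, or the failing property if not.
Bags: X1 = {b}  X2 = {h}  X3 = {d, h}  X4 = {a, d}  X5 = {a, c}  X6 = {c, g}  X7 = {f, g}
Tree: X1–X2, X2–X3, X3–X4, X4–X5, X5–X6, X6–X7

No — vertex e appears in no bag.

A tree decomposition must satisfy three properties: every vertex lies in some bag; for every edge, both endpoints lie together in some bag; and for every vertex, the bags containing it form a connected subtree. Here vertex e appears in no bag, so the decomposition is invalid.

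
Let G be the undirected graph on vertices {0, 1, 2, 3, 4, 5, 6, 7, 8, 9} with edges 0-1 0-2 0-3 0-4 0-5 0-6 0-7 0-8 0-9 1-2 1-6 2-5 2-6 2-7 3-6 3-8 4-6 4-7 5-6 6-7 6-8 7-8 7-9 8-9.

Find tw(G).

3

A width-3 tree decomposition is:
Bags: B1 = {0, 3, 6, 8}  B2 = {0, 6, 7, 8}  B3 = {0, 4, 6, 7}  B4 = {0, 2, 6, 7}  B5 = {0, 2, 5, 6}  B6 = {0, 7, 8, 9}  B7 = {0, 1, 2, 6}
Tree: B1–B2, B2–B3, B3–B4, B4–B5, B2–B6, B4–B7
The largest bag has 4 vertices, giving width 3; this decomposition certifies tw(G) ≤ 3. Conversely, {0, 7, 8, 9} is a clique of size 4, and the vertices of any clique must share a bag in every tree decomposition; so some bag has ≥ 4 vertices and tw(G) ≥ 3. The upper and lower bounds meet at 3, so that is the treewidth.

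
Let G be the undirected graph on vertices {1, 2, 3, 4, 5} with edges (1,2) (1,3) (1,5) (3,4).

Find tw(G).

1

A width-1 tree decomposition is:
Bags: B1 = {1, 5}  B2 = {1, 3}  B3 = {1, 2}  B4 = {3, 4}
Tree: B1–B2, B1–B3, B2–B4
The largest bag has 2 vertices, giving width 1; this decomposition certifies tw(G) ≤ 1. G has an edge, so its treewidth is at least 1. Hence tw(G) = 1 exactly.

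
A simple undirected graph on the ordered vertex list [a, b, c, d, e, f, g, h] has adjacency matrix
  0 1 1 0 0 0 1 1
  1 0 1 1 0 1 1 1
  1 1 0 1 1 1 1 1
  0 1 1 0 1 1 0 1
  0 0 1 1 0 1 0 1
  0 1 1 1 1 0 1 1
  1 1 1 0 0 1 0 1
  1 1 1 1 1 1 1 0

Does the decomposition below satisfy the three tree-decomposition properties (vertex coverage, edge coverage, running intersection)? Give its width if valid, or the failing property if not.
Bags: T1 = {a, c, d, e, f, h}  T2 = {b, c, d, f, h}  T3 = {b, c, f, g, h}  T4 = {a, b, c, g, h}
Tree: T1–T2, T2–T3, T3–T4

No — bags containing vertex a are not connected in the tree.

A tree decomposition must satisfy three properties: every vertex lies in some bag; for every edge, both endpoints lie together in some bag; and for every vertex, the bags containing it form a connected subtree. Here bags containing vertex a are not connected in the tree, so the decomposition is invalid.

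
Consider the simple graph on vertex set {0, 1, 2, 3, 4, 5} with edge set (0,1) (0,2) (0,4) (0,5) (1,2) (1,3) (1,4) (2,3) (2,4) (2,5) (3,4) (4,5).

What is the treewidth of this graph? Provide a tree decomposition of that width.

The largest bag has 4 vertices, giving width 3; this decomposition certifies tw(G) ≤ 3. On the other hand G contains the 4-clique {0, 1, 2, 4}. A clique must lie in a single bag of any decomposition, so no decomposition can have width below 3. Hence tw(G) = 3 exactly.

Treewidth 3.
Bags: B1 = {1, 2, 3, 4}  B2 = {0, 1, 2, 4}  B3 = {0, 2, 4, 5}
Tree: B1–B2, B2–B3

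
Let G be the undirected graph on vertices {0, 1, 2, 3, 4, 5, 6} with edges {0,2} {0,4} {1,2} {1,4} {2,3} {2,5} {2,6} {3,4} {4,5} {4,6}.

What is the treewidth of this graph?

A width-2 tree decomposition is:
Bags: B1 = {0, 2, 4}  B2 = {1, 2, 4}  B3 = {2, 4, 6}  B4 = {2, 3, 4}  B5 = {2, 4, 5}
Tree: B1–B2, B2–B3, B3–B4, B4–B5
The largest bag has 3 vertices, giving width 2; this decomposition certifies tw(G) ≤ 2. The edges 2–0–4–1–2 form a cycle, so G is not a tree and its treewidth is at least 2. Combining the bounds, tw(G) = 2.

2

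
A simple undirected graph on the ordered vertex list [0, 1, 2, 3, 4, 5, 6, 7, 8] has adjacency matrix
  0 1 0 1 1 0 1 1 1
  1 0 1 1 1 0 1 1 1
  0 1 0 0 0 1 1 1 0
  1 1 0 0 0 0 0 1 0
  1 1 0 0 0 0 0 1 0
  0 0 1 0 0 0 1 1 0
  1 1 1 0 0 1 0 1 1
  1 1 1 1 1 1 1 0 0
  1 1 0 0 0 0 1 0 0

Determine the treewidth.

A width-3 tree decomposition is:
Bags: B1 = {0, 1, 6, 7}  B2 = {0, 1, 3, 7}  B3 = {1, 2, 6, 7}  B4 = {0, 1, 6, 8}  B5 = {0, 1, 4, 7}  B6 = {2, 5, 6, 7}
Tree: B1–B2, B1–B3, B1–B4, B2–B5, B3–B6
Every bag has size at most 4, so the width is 4 − 1 = 3 and tw(G) ≤ 3. On the other hand G contains the 4-clique {0, 1, 6, 8}. A clique must lie in a single bag of any decomposition, so no decomposition can have width below 3. Combining the bounds, tw(G) = 3.

3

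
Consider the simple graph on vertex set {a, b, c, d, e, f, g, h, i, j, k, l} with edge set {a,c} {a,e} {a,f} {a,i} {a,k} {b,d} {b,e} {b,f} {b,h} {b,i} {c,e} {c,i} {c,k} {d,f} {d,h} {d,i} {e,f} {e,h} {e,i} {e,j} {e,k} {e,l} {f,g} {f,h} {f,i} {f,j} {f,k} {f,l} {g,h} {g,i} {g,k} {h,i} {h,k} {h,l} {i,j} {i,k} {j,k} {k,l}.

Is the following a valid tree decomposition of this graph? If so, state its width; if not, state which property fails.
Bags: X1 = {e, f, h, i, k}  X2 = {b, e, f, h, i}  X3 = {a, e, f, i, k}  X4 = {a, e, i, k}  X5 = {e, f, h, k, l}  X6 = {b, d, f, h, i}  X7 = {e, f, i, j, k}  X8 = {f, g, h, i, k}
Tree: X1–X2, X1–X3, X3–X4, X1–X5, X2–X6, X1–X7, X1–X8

No — vertex c appears in no bag.

A tree decomposition must satisfy three properties: every vertex lies in some bag; for every edge, both endpoints lie together in some bag; and for every vertex, the bags containing it form a connected subtree. Here vertex c appears in no bag, so the decomposition is invalid.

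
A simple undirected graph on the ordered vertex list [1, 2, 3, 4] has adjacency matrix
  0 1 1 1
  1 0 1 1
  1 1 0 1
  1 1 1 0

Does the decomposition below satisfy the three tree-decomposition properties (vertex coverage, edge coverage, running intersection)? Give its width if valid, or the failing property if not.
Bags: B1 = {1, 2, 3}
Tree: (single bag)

A tree decomposition must satisfy three properties: every vertex lies in some bag; for every edge, both endpoints lie together in some bag; and for every vertex, the bags containing it form a connected subtree. Here vertex 4 appears in no bag, so the decomposition is invalid.

No — vertex 4 appears in no bag.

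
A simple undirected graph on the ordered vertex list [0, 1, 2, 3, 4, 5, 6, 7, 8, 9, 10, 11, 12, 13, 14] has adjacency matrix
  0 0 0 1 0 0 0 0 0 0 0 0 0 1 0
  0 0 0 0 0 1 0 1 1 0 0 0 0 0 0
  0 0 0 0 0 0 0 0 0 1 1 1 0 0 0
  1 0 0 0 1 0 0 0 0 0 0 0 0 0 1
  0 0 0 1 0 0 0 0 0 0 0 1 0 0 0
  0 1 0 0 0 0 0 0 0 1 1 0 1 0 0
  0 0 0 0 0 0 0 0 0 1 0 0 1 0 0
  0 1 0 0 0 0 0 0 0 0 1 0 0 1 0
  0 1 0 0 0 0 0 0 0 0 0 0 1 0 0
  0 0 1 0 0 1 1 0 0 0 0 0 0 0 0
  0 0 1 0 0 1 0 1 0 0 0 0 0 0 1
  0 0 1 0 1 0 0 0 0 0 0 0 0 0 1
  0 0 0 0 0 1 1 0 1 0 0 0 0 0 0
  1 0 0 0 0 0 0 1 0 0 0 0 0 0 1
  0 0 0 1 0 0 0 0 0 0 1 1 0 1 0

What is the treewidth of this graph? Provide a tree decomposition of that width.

Treewidth 3.
One optimal decomposition is:
Bags: B1 = {0, 3, 4, 13}  B2 = {3, 4, 13, 14}  B3 = {4, 11, 13, 14}  B4 = {7, 11, 13, 14}  B5 = {7, 10, 11, 14}  B6 = {2, 7, 10, 11}  B7 = {1, 2, 7, 10}  B8 = {1, 2, 5, 10}  B9 = {1, 2, 5, 9}  B10 = {1, 5, 8, 9}  B11 = {5, 8, 9, 12}  B12 = {6, 8, 9, 12}
Tree: B1–B2, B2–B3, B3–B4, B4–B5, B5–B6, B6–B7, B7–B8, B8–B9, B9–B10, B10–B11, B11–B12

The largest bag has 4 vertices, giving width 3; this decomposition certifies tw(G) ≤ 3. For the lower bound: the 4 vertex sets {0,3,4}, {13}, {14}, {2,7,10,11} are disjoint, each induces a connected subgraph, and every pair is joined by at least one edge of G. Contracting each set to a single vertex therefore yields K_{4} as a minor, and since treewidth is minor-monotone, tw(G) ≥ tw(K_{4}) = 3. Combining the bounds, tw(G) = 3.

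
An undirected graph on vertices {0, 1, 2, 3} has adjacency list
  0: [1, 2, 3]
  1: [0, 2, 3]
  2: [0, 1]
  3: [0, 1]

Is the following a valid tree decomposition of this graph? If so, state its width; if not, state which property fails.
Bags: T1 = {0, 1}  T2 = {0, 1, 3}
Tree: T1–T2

A tree decomposition must satisfy three properties: every vertex lies in some bag; for every edge, both endpoints lie together in some bag; and for every vertex, the bags containing it form a connected subtree. Here vertex 2 appears in no bag, so the decomposition is invalid.

No — vertex 2 appears in no bag.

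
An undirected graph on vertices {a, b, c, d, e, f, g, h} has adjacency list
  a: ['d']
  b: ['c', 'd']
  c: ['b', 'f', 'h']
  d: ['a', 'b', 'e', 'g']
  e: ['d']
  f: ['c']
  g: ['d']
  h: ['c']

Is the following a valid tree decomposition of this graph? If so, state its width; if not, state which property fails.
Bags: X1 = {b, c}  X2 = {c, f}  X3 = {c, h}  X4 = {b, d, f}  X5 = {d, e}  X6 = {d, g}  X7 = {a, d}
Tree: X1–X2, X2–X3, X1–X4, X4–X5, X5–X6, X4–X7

A tree decomposition must satisfy three properties: every vertex lies in some bag; for every edge, both endpoints lie together in some bag; and for every vertex, the bags containing it form a connected subtree. Here bags containing vertex f are not connected in the tree, so the decomposition is invalid.

No — bags containing vertex f are not connected in the tree.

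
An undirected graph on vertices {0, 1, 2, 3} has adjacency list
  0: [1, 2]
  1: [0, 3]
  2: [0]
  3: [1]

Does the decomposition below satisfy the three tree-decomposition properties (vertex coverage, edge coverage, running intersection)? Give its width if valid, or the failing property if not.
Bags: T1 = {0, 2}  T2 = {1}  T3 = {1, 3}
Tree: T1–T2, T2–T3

No — edge (0,1) lies in no bag.

A tree decomposition must satisfy three properties: every vertex lies in some bag; for every edge, both endpoints lie together in some bag; and for every vertex, the bags containing it form a connected subtree. Here edge (0,1) lies in no bag, so the decomposition is invalid.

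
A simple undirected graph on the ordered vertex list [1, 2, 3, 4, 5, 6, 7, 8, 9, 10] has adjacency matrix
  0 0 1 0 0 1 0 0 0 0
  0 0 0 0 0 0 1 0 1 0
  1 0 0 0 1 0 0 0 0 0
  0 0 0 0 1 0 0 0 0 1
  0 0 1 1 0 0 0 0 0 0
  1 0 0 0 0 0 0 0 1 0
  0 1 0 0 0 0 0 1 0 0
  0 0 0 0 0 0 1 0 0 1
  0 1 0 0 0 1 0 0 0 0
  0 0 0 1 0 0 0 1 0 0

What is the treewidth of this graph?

A width-2 tree decomposition is:
Bags: B1 = {1, 6, 9}  B2 = {1, 3, 9}  B3 = {3, 5, 9}  B4 = {4, 5, 9}  B5 = {4, 9, 10}  B6 = {8, 9, 10}  B7 = {7, 8, 9}  B8 = {2, 7, 9}
Tree: B1–B2, B2–B3, B3–B4, B4–B5, B5–B6, B6–B7, B7–B8
The largest bag has 3 vertices, giving width 2; this decomposition certifies tw(G) ≤ 2. For the lower bound, G contains the cycle 9–6–1–3–5–4–10–8–7–2–9, so G is not a forest; only forests have treewidth ≤ 1, hence tw(G) ≥ 2. The upper and lower bounds meet at 2, so that is the treewidth.

2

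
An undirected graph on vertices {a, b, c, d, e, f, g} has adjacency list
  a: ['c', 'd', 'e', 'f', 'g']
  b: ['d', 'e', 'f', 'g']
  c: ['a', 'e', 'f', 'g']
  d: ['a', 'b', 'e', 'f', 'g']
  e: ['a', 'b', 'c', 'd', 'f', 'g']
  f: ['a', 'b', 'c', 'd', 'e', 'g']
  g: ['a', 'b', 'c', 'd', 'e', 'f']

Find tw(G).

4

A width-4 tree decomposition is:
Bags: B1 = {a, d, e, f, g}  B2 = {b, d, e, f, g}  B3 = {a, c, e, f, g}
Tree: B1–B2, B1–B3
Every bag has size at most 5, so the width is 5 − 1 = 4 and tw(G) ≤ 4. Conversely, {a, d, e, f, g} is a clique of size 5, and the vertices of any clique must share a bag in every tree decomposition; so some bag has ≥ 5 vertices and tw(G) ≥ 4. Therefore the treewidth is 4.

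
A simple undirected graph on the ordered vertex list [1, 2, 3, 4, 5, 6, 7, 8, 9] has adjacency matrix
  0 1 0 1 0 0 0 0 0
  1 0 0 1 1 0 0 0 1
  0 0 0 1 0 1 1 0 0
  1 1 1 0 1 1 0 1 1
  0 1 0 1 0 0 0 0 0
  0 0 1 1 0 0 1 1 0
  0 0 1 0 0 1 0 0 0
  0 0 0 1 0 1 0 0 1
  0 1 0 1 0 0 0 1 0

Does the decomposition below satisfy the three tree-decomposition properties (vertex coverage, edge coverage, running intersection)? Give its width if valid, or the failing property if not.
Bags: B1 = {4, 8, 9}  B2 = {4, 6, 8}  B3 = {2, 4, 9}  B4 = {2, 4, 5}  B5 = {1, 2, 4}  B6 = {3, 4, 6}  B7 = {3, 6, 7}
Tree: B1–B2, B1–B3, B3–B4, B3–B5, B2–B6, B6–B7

Yes; width 2.

Vertex coverage: the bags together contain {1, 2, 3, 4, 5, 6, 7, 8, 9}, the full vertex set. Edge coverage: each edge of G has both endpoints in at least one bag. Running intersection: for every vertex, the bags containing it form a connected subtree. All three properties hold, so this is a valid tree decomposition of width max|bag| − 1 = 2, and hence tw(G) ≤ 2.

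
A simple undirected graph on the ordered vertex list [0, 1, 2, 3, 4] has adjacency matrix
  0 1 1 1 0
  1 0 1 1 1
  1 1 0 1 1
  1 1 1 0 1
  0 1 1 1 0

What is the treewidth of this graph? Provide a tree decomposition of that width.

Every bag has size at most 4, so the width is 4 − 1 = 3 and tw(G) ≤ 3. For the lower bound, the 4 vertices {0, 1, 2, 3} are pairwise adjacent, and any tree decomposition puts a clique entirely inside one bag — forcing width ≥ 3. The upper and lower bounds meet at 3, so that is the treewidth.

Treewidth 3.
One such decomposition:
Bags: B1 = {1, 2, 3, 4}  B2 = {0, 1, 2, 3}
Tree: B1–B2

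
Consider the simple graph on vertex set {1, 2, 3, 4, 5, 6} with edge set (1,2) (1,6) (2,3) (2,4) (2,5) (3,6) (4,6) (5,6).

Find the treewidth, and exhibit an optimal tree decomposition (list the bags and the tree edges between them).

Treewidth 2.
One optimal decomposition is:
Bags: B1 = {2, 3, 6}  B2 = {2, 4, 6}  B3 = {2, 5, 6}  B4 = {1, 2, 6}
Tree: B1–B2, B2–B3, B3–B4

Each bag holds 3 vertices, so the decomposition has width 2, which upper-bounds the treewidth. Since 3–6–4–2–3 is a cycle in G, G is not acyclic. Forests are exactly the graphs of treewidth ≤ 1, so tw(G) ≥ 2. The upper and lower bounds meet at 2, so that is the treewidth.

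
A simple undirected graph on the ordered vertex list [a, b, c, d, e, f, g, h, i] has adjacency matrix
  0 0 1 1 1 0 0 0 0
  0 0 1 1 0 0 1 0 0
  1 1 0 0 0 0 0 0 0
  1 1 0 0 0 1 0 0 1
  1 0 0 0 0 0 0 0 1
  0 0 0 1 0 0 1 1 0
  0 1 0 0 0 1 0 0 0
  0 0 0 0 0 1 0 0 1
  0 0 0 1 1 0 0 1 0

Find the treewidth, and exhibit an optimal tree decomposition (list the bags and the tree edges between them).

Treewidth 3.
One such decomposition:
Bags: B1 = {f, g, h, i}  B2 = {d, f, g, i}  B3 = {b, d, g, i}  B4 = {b, d, e, i}  B5 = {a, b, d, e}  B6 = {a, b, c, e}
Tree: B1–B2, B2–B3, B3–B4, B4–B5, B5–B6

The largest bag has 4 vertices, giving width 3; this decomposition certifies tw(G) ≤ 3. For the lower bound: the 4 vertex sets {f,g,h}, {i}, {d}, {a,b,c,e} are disjoint, each induces a connected subgraph, and every pair is joined by at least one edge of G. Contracting each set to a single vertex therefore yields K_{4} as a minor, and since treewidth is minor-monotone, tw(G) ≥ tw(K_{4}) = 3. Hence tw(G) = 3 exactly.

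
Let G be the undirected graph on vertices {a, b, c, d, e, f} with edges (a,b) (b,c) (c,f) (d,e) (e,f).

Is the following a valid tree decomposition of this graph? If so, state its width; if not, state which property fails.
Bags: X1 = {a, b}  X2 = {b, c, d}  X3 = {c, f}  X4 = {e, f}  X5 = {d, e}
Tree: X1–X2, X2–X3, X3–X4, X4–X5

A tree decomposition must satisfy three properties: every vertex lies in some bag; for every edge, both endpoints lie together in some bag; and for every vertex, the bags containing it form a connected subtree. Here bags containing vertex d are not connected in the tree, so the decomposition is invalid.

No — bags containing vertex d are not connected in the tree.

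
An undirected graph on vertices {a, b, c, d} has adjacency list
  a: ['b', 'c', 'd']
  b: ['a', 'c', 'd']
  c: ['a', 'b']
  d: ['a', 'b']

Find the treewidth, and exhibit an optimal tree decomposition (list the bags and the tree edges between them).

Each bag holds 3 vertices, so the decomposition has width 2, which upper-bounds the treewidth. Conversely, {a, b, d} is a clique of size 3, and the vertices of any clique must share a bag in every tree decomposition; so some bag has ≥ 3 vertices and tw(G) ≥ 2. Combining the bounds, tw(G) = 2.

Treewidth 2.
One optimal decomposition is:
Bags: B1 = {a, b, d}  B2 = {a, b, c}
Tree: B1–B2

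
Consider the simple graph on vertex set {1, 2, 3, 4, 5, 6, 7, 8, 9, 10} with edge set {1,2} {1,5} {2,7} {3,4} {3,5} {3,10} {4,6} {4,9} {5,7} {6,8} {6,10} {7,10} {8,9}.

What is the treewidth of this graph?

2

A width-2 tree decomposition is:
Bags: B1 = {1, 2, 7}  B2 = {1, 5, 7}  B3 = {5, 7, 10}  B4 = {3, 5, 10}  B5 = {3, 6, 10}  B6 = {3, 4, 6}  B7 = {4, 6, 8}  B8 = {4, 8, 9}
Tree: B1–B2, B2–B3, B3–B4, B4–B5, B5–B6, B6–B7, B7–B8
Each bag holds 3 vertices, so the decomposition has width 2, which upper-bounds the treewidth. The edges 2–1–5–7–2 form a cycle, so G is not a tree and its treewidth is at least 2. The upper and lower bounds meet at 2, so that is the treewidth.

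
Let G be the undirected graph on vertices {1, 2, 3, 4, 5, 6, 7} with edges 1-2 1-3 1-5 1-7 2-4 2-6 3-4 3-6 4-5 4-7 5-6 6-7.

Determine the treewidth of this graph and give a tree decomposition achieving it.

Treewidth 3.
One such decomposition:
Bags: B1 = {1, 4, 5, 6}  B2 = {1, 4, 6, 7}  B3 = {1, 3, 4, 6}  B4 = {1, 2, 4, 6}
Tree: B1–B2, B2–B3, B3–B4

The largest bag has 4 vertices, giving width 3; this decomposition certifies tw(G) ≤ 3. For the lower bound: the 4 vertex sets {4,5}, {6,7}, {1}, {3} are disjoint, each induces a connected subgraph, and every pair is joined by at least one edge of G. Contracting each set to a single vertex therefore yields K_{4} as a minor, and since treewidth is minor-monotone, tw(G) ≥ tw(K_{4}) = 3. The upper and lower bounds meet at 3, so that is the treewidth.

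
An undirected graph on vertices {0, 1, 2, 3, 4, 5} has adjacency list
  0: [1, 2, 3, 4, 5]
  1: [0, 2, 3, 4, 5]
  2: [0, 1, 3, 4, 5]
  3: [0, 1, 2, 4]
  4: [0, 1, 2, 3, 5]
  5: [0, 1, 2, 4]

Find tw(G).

A width-4 tree decomposition is:
Bags: B1 = {0, 1, 2, 3, 4}  B2 = {0, 1, 2, 4, 5}
Tree: B1–B2
Every bag has size at most 5, so the width is 5 − 1 = 4 and tw(G) ≤ 4. On the other hand G contains the 5-clique {0, 1, 2, 3, 4}. A clique must lie in a single bag of any decomposition, so no decomposition can have width below 4. Combining the bounds, tw(G) = 4.

4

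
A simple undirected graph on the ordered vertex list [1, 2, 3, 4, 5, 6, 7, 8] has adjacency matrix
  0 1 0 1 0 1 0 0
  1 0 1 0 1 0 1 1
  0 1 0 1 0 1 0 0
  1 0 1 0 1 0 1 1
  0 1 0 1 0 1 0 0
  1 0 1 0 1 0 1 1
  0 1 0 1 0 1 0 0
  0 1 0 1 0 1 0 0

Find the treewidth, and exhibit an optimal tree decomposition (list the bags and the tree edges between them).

Every bag has size at most 4, so the width is 4 − 1 = 3 and tw(G) ≤ 3. For the lower bound: the 4 vertex sets {5,6}, {2,8}, {4}, {3} are disjoint, each induces a connected subgraph, and every pair is joined by at least one edge of G. Contracting each set to a single vertex therefore yields K_{4} as a minor, and since treewidth is minor-monotone, tw(G) ≥ tw(K_{4}) = 3. Combining the bounds, tw(G) = 3.

Treewidth 3.
One such decomposition:
Bags: B1 = {2, 4, 5, 6}  B2 = {2, 4, 6, 8}  B3 = {2, 3, 4, 6}  B4 = {1, 2, 4, 6}  B5 = {2, 4, 6, 7}
Tree: B1–B2, B2–B3, B3–B4, B4–B5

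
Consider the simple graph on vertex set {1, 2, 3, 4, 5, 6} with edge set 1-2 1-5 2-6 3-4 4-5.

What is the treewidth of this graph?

1

A width-1 tree decomposition is:
Bags: B1 = {3, 4}  B2 = {4, 5}  B3 = {1, 5}  B4 = {1, 2}  B5 = {2, 6}
Tree: B1–B2, B2–B3, B3–B4, B4–B5
The largest bag has 2 vertices, giving width 1; this decomposition certifies tw(G) ≤ 1. Since G has at least one edge (e.g. 3–4), it is not an edgeless graph, so tw(G) ≥ 1. Combining the bounds, tw(G) = 1.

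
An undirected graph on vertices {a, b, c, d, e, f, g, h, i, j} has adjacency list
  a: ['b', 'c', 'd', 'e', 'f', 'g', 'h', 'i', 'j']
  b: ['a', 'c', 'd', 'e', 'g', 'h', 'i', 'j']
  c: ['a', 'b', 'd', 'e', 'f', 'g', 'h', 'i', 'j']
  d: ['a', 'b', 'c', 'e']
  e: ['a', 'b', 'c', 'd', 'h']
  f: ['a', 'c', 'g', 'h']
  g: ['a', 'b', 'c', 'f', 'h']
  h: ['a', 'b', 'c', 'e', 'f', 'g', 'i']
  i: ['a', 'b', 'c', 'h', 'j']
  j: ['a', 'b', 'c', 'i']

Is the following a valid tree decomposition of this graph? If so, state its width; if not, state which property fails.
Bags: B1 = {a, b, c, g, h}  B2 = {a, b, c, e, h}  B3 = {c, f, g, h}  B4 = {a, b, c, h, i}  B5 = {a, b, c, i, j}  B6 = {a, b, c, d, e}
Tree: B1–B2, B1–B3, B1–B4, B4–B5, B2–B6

A tree decomposition must satisfy three properties: every vertex lies in some bag; for every edge, both endpoints lie together in some bag; and for every vertex, the bags containing it form a connected subtree. Here edge (a,f) lies in no bag, so the decomposition is invalid.

No — edge (a,f) lies in no bag.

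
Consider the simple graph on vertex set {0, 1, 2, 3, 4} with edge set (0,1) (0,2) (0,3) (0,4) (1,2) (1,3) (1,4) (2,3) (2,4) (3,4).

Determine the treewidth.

4

A width-4 tree decomposition is:
Bags: B1 = {0, 1, 2, 3, 4}
Tree: (single bag)
With just one bag of size 5, the width is 5 − 1 = 4, so tw(G) ≤ 4. Conversely, {0, 1, 2, 3, 4} is a clique of size 5, and the vertices of any clique must share a bag in every tree decomposition; so some bag has ≥ 5 vertices and tw(G) ≥ 4. The upper and lower bounds meet at 4, so that is the treewidth.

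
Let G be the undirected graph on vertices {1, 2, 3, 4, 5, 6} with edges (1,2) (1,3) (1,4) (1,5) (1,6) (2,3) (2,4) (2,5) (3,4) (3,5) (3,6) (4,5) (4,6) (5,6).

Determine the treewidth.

4

A width-4 tree decomposition is:
Bags: B1 = {1, 2, 3, 4, 5}  B2 = {1, 3, 4, 5, 6}
Tree: B1–B2
Each bag holds 5 vertices, so the decomposition has width 4, which upper-bounds the treewidth. On the other hand G contains the 5-clique {1, 2, 3, 4, 5}. A clique must lie in a single bag of any decomposition, so no decomposition can have width below 4. Combining the bounds, tw(G) = 4.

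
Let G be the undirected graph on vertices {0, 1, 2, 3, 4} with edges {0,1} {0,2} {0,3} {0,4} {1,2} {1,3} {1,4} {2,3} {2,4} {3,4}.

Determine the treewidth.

A width-4 tree decomposition is:
Bags: B1 = {0, 1, 2, 3, 4}
Tree: (single bag)
With just one bag of size 5, the width is 5 − 1 = 4, so tw(G) ≤ 4. Conversely, {0, 1, 2, 3, 4} is a clique of size 5, and the vertices of any clique must share a bag in every tree decomposition; so some bag has ≥ 5 vertices and tw(G) ≥ 4. Combining the bounds, tw(G) = 4.

4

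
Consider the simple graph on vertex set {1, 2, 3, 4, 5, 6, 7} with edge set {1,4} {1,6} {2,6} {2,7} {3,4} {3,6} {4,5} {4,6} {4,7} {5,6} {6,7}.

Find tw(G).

A width-2 tree decomposition is:
Bags: B1 = {4, 5, 6}  B2 = {1, 4, 6}  B3 = {4, 6, 7}  B4 = {3, 4, 6}  B5 = {2, 6, 7}
Tree: B1–B2, B2–B3, B1–B4, B3–B5
Each bag holds 3 vertices, so the decomposition has width 2, which upper-bounds the treewidth. On the other hand G contains the 3-clique {2, 6, 7}. A clique must lie in a single bag of any decomposition, so no decomposition can have width below 2. Combining the bounds, tw(G) = 2.

2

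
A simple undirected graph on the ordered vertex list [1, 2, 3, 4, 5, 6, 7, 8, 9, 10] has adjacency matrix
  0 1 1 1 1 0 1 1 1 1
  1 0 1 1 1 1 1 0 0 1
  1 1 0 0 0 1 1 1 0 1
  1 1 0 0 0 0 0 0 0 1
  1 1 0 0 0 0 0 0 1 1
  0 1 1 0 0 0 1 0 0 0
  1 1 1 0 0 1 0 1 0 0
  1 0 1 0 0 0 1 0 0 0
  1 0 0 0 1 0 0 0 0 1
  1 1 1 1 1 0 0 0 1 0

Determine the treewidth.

3

A width-3 tree decomposition is:
Bags: B1 = {1, 2, 5, 10}  B2 = {1, 2, 3, 10}  B3 = {1, 2, 3, 7}  B4 = {1, 5, 9, 10}  B5 = {1, 3, 7, 8}  B6 = {2, 3, 6, 7}  B7 = {1, 2, 4, 10}
Tree: B1–B2, B2–B3, B1–B4, B3–B5, B3–B6, B1–B7
Every bag has size at most 4, so the width is 4 − 1 = 3 and tw(G) ≤ 3. Conversely, {1, 3, 7, 8} is a clique of size 4, and the vertices of any clique must share a bag in every tree decomposition; so some bag has ≥ 4 vertices and tw(G) ≥ 3. Therefore the treewidth is 3.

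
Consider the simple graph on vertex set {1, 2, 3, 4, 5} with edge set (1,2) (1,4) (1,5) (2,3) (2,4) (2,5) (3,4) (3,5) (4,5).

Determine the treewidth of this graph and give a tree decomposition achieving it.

Treewidth 3.
Bags: B1 = {2, 3, 4, 5}  B2 = {1, 2, 4, 5}
Tree: B1–B2

Each bag holds 4 vertices, so the decomposition has width 3, which upper-bounds the treewidth. For the lower bound, the 4 vertices {1, 2, 4, 5} are pairwise adjacent, and any tree decomposition puts a clique entirely inside one bag — forcing width ≥ 3. Therefore the treewidth is 3.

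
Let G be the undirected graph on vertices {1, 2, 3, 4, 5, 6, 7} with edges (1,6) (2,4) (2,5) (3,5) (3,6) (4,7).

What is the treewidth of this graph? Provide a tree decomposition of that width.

Each bag holds 2 vertices, so the decomposition has width 1, which upper-bounds the treewidth. Any graph with an edge has treewidth ≥ 1, and G has the edge 1–6. The upper and lower bounds meet at 1, so that is the treewidth.

Treewidth 1.
One such decomposition:
Bags: B1 = {1, 6}  B2 = {3, 6}  B3 = {3, 5}  B4 = {2, 5}  B5 = {2, 4}  B6 = {4, 7}
Tree: B1–B2, B2–B3, B3–B4, B4–B5, B5–B6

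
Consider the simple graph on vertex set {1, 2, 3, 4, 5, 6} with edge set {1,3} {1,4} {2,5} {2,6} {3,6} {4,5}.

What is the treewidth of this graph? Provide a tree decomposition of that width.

Treewidth 2.
Bags: B1 = {2, 3, 6}  B2 = {2, 3, 5}  B3 = {3, 4, 5}  B4 = {1, 3, 4}
Tree: B1–B2, B2–B3, B3–B4

The largest bag has 3 vertices, giving width 2; this decomposition certifies tw(G) ≤ 2. For the lower bound, G contains the cycle 3–6–2–5–4–1–3, so G is not a forest; only forests have treewidth ≤ 1, hence tw(G) ≥ 2. The upper and lower bounds meet at 2, so that is the treewidth.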